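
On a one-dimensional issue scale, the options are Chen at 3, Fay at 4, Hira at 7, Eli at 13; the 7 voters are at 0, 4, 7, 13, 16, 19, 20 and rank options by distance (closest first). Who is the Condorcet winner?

With single-peaked preferences on a line, the Condorcet winner is the candidate closest to the median voter.
The median voter (position 13) is closest to Eli at 13.
Check: Eli vs Fay — voters closer to Eli: 4 of 7.

Eli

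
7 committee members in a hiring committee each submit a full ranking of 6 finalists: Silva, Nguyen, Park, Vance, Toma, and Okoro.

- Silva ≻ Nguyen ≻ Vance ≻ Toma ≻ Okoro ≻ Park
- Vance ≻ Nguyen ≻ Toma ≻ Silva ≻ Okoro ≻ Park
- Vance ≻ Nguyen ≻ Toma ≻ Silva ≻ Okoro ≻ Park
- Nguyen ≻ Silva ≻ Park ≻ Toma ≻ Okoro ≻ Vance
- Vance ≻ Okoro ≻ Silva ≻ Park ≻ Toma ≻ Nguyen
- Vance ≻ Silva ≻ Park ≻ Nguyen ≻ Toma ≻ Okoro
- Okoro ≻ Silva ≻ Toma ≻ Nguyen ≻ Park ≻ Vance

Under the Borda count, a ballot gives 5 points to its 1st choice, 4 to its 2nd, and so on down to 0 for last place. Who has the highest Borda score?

Silva

Borda scores:
  Silva: 5 + 2 + 2 + 4 + 3 + 4 + 4 = 24
  Nguyen: 4 + 4 + 4 + 5 + 0 + 2 + 2 = 21
  Park: 0 + 0 + 0 + 3 + 2 + 3 + 1 = 9
  Vance: 3 + 5 + 5 + 0 + 5 + 5 + 0 = 23
  Toma: 2 + 3 + 3 + 2 + 1 + 1 + 3 = 15
  Okoro: 1 + 1 + 1 + 1 + 4 + 0 + 5 = 13
Silva has the highest total.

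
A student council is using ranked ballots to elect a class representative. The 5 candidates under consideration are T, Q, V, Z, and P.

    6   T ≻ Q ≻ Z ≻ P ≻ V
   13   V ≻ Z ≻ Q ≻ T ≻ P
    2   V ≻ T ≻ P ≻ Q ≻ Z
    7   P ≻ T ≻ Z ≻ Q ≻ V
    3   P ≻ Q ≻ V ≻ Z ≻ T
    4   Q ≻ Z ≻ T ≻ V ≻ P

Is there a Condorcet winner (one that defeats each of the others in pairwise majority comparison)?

No

Head-to-head results (35 voters total):
T vs Q: Q wins 20–15.
T vs V: V wins 18–17.
T vs Z: Z wins 20–15.
T vs P: T wins 25–10.
Q vs V: Q wins 20–15.
Q vs Z: Z wins 20–15.
Q vs P: Q wins 23–12.
V vs Z: V wins 18–17.
V vs P: V wins 19–16.
Z vs P: Z wins 23–12.
No candidate beats all others: Q beats V beats Z beats Q, a majority cycle.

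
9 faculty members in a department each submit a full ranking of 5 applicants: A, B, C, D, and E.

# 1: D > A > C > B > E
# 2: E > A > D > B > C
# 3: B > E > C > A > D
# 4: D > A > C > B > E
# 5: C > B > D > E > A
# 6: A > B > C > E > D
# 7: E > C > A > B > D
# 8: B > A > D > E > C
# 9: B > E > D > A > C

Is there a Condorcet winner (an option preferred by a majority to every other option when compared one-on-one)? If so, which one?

Head-to-head results (9 voters total):
A vs B: A wins 5–4.
A vs C: A wins 6–3.
A vs D: A wins 5–4.
A vs E: E wins 5–4.
B vs C: B wins 5–4.
B vs D: B wins 6–3.
B vs E: B wins 7–2.
C vs D: D wins 5–4.
C vs E: E wins 5–4.
D vs E: E wins 5–4.
No candidate beats all others: A beats B beats E beats A, a majority cycle.

There is no Condorcet winner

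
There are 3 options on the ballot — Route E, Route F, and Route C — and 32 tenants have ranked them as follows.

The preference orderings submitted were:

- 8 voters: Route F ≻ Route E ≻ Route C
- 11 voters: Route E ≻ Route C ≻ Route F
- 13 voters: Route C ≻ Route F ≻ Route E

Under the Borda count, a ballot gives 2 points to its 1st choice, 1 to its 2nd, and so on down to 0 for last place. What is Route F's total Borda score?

29

Borda scores:
  Route E: 8·1 + 11·2 + 13·0 = 30
  Route F: 8·2 + 11·0 + 13·1 = 29
  Route C: 8·0 + 11·1 + 13·2 = 37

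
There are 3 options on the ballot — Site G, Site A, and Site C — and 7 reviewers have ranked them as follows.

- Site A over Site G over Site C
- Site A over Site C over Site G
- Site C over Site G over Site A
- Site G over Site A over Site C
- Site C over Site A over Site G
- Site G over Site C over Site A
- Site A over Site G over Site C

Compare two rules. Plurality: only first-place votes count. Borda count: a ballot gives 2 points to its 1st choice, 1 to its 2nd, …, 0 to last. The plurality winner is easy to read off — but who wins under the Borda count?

Plurality first-place counts: Site G 2, Site A 3, Site C 2 → Site A.
Borda totals: Site G 7, Site A 8, Site C 6 → Site A.

Site A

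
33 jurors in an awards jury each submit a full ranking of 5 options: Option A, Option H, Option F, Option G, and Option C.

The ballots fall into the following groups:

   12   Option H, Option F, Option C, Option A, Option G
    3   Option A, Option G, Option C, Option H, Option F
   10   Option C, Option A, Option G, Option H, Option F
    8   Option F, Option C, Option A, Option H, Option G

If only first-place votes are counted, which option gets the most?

First-place vote totals:
  Option A: 3
  Option H: 12
  Option F: 8
  Option G: 0
  Option C: 10
Option H has the most first-place votes.

Option H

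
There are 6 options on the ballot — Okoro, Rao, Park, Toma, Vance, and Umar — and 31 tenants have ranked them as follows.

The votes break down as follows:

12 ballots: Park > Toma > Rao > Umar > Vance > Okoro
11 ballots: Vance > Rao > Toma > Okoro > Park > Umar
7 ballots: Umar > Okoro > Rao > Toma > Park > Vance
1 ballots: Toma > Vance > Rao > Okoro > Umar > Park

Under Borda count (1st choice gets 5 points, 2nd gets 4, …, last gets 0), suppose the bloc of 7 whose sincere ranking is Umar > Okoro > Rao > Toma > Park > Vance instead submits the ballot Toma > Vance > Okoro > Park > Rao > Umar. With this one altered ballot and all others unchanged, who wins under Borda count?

Borda totals with the altered ballot: Okoro 45, Rao 90, Park 85, Toma 121, Vance 99, Umar 25.
The switch changes the winner from Rao to Toma.

Toma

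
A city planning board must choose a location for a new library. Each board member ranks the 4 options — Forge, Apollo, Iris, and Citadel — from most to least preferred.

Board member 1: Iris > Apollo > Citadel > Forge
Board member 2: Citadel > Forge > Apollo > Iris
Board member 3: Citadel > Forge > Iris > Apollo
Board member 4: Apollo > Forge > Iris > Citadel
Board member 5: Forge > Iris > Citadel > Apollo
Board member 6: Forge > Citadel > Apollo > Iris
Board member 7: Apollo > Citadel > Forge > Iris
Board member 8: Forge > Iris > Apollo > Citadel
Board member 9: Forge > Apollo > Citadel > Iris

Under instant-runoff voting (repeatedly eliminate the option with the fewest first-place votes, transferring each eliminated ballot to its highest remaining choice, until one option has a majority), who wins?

Forge

Round 1: Forge 4, Apollo 2, Citadel 2, Iris 1. Iris has the fewest and is eliminated.
Round 2: Forge 4, Apollo 3, Citadel 2. Citadel has the fewest and is eliminated.
Round 3: Forge 6, Apollo 3. Forge has a majority.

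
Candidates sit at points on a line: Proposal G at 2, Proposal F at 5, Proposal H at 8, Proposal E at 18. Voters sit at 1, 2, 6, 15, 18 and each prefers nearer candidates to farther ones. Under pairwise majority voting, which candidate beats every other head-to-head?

With single-peaked preferences on a line, the Condorcet winner is the candidate closest to the median voter.
The median voter (position 6) is closest to Proposal F at 5.
Check: Proposal F vs Proposal E — voters closer to Proposal F: 3 of 5.

Proposal F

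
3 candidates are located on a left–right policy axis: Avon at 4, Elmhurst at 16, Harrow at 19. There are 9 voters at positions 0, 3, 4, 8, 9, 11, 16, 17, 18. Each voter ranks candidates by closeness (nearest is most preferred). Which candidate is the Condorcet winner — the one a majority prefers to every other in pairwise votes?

With single-peaked preferences on a line, the Condorcet winner is the candidate closest to the median voter.
The median voter (position 9) is closest to Avon at 4.
Check: Avon vs Harrow — voters closer to Avon: 6 of 9.

Avon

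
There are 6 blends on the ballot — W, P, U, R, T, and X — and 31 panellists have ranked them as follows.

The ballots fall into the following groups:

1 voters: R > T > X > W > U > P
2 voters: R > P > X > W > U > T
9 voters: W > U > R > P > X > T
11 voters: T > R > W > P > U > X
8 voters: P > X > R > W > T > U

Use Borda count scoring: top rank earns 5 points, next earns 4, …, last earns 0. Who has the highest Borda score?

Borda scores:
  W: 2 + 2·2 + 9·5 + 11·3 + 8·2 = 100
  P: 0 + 2·4 + 9·2 + 11·2 + 8·5 = 88
  U: 1 + 2·1 + 9·4 + 11·1 + 8·0 = 50
  R: 5 + 2·5 + 9·3 + 11·4 + 8·3 = 110
  T: 4 + 2·0 + 9·0 + 11·5 + 8·1 = 67
  X: 3 + 2·3 + 9·1 + 11·0 + 8·4 = 50
R has the highest total.

R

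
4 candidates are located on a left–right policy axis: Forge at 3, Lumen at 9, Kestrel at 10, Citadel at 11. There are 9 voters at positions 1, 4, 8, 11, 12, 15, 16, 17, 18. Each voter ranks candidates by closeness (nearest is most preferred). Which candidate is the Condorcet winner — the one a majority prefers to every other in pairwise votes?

With single-peaked preferences on a line, the Condorcet winner is the candidate closest to the median voter.
The median voter (position 12) is closest to Citadel at 11.
Check: Citadel vs Forge — voters closer to Citadel: 7 of 9.

Citadel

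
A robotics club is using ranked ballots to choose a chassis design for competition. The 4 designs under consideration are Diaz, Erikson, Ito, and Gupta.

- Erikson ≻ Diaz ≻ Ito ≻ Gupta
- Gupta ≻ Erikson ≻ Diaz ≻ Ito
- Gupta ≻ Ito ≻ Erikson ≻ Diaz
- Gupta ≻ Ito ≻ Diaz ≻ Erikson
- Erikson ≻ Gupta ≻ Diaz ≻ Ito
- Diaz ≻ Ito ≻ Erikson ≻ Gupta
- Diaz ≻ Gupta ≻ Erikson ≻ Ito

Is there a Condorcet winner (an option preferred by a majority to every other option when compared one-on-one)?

Yes

Head-to-head results (7 voters total):
Diaz vs Erikson: Erikson wins 4–3.
Diaz vs Ito: Diaz wins 5–2.
Diaz vs Gupta: Gupta wins 4–3.
Erikson vs Ito: Erikson wins 4–3.
Erikson vs Gupta: Gupta wins 4–3.
Ito vs Gupta: Gupta wins 5–2.
Gupta beats each rival — Diaz (4–3), Erikson (4–3), Ito (5–2) — so Gupta is the Condorcet winner.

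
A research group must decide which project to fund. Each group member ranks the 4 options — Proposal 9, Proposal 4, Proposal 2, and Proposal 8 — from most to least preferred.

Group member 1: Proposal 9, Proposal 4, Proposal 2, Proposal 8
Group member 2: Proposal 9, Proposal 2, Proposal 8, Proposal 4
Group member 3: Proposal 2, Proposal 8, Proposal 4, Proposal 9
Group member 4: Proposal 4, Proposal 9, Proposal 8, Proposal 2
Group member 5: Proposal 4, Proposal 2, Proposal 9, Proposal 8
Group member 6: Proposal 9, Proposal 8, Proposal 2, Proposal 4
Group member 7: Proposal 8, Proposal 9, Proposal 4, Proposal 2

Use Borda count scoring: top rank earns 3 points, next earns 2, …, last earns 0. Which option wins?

Borda scores:
  Proposal 9: 3 + 3 + 0 + 2 + 1 + 3 + 2 = 14
  Proposal 4: 2 + 0 + 1 + 3 + 3 + 0 + 1 = 10
  Proposal 2: 1 + 2 + 3 + 0 + 2 + 1 + 0 = 9
  Proposal 8: 0 + 1 + 2 + 1 + 0 + 2 + 3 = 9
Proposal 9 has the highest total.

Proposal 9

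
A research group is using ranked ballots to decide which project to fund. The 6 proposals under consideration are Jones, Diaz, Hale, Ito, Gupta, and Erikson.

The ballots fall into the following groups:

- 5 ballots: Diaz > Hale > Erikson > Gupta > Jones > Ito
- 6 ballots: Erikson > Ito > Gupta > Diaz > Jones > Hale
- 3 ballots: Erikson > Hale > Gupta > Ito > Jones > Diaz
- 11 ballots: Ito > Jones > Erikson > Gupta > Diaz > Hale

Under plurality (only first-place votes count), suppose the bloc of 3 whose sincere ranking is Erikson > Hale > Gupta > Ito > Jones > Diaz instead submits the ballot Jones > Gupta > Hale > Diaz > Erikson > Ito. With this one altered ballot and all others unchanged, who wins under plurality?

First-place totals with the altered ballot: Jones 3, Diaz 5, Hale 0, Ito 11, Gupta 0, Erikson 6.
The winner is unchanged: still Ito.

Ito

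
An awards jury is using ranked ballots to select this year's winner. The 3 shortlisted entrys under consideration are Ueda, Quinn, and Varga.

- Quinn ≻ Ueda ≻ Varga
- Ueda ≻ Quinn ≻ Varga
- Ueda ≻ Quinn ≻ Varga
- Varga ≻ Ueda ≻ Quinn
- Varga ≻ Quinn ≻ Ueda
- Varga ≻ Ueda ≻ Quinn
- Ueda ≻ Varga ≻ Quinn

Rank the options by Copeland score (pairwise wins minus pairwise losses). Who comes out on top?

Ueda

Pairwise results:
  Ueda vs Quinn: Ueda wins 5–2.
  Ueda vs Varga: Ueda wins 4–3.
  Quinn vs Varga: Varga wins 4–3.
Copeland scores (wins − losses):
  Ueda: 2 − 0 = 2
  Quinn: 0 − 2 = -2
  Varga: 1 − 1 = 0
Ueda has the best Copeland score.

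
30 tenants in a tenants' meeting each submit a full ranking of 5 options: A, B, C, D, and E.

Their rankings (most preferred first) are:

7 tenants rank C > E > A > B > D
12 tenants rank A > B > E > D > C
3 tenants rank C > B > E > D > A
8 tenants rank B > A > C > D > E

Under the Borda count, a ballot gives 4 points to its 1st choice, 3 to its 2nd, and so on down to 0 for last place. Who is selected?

A

Borda scores:
  A: 7·2 + 12·4 + 3·0 + 8·3 = 86
  B: 7·1 + 12·3 + 3·3 + 8·4 = 84
  C: 7·4 + 12·0 + 3·4 + 8·2 = 56
  D: 7·0 + 12·1 + 3·1 + 8·1 = 23
  E: 7·3 + 12·2 + 3·2 + 8·0 = 51
A has the highest total.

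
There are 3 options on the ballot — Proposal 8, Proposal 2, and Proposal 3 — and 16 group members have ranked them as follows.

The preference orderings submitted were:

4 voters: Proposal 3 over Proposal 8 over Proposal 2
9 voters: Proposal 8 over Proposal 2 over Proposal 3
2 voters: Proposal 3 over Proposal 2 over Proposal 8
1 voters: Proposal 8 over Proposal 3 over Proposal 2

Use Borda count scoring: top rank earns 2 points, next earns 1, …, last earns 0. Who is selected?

Proposal 8

Borda scores:
  Proposal 8: 4·1 + 9·2 + 2·0 + 2 = 24
  Proposal 2: 4·0 + 9·1 + 2·1 + 0 = 11
  Proposal 3: 4·2 + 9·0 + 2·2 + 1 = 13
Proposal 8 has the highest total.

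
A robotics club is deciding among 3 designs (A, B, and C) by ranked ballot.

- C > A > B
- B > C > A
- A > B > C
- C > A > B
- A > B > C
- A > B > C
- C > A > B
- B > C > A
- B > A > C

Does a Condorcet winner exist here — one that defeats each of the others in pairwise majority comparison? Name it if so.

Head-to-head results (9 voters total):
A vs B: A wins 6–3.
A vs C: C wins 5–4.
B vs C: B wins 6–3.
No candidate beats all others: A beats B beats C beats A, a majority cycle.

None — there is no Condorcet winner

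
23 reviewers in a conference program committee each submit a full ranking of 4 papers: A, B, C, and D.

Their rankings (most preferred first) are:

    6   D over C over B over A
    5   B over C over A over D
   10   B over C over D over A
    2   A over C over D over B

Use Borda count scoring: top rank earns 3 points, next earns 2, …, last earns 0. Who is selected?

Borda scores:
  A: 6·0 + 5·1 + 10·0 + 2·3 = 11
  B: 6·1 + 5·3 + 10·3 + 2·0 = 51
  C: 6·2 + 5·2 + 10·2 + 2·2 = 46
  D: 6·3 + 5·0 + 10·1 + 2·1 = 30
B has the highest total.

B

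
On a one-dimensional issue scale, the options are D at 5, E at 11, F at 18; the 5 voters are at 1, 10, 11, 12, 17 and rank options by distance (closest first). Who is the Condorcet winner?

E

With single-peaked preferences on a line, the Condorcet winner is the candidate closest to the median voter.
The median voter (position 11) is closest to E at 11.
Check: E vs F — voters closer to E: 4 of 5.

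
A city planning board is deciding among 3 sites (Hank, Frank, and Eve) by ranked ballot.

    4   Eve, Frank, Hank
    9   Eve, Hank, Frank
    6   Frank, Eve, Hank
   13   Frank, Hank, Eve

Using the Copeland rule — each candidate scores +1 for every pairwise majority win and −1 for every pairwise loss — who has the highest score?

Pairwise results:
  Hank vs Frank: Frank wins 23–9.
  Hank vs Eve: Eve wins 19–13.
  Frank vs Eve: Frank wins 19–13.
Copeland scores (wins − losses):
  Hank: 0 − 2 = -2
  Frank: 2 − 0 = 2
  Eve: 1 − 1 = 0
Frank has the best Copeland score.

Frank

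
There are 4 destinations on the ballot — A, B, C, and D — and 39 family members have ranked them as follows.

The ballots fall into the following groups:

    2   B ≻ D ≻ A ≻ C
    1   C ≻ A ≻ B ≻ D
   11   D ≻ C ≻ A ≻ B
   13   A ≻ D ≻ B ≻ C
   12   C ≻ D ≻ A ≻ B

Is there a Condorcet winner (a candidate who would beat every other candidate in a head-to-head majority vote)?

Head-to-head results (39 voters total):
A vs B: A wins 37–2.
A vs C: C wins 24–15.
A vs D: D wins 25–14.
B vs C: C wins 24–15.
B vs D: D wins 36–3.
C vs D: D wins 26–13.
D beats each rival — A (25–14), B (36–3), C (26–13) — so D is the Condorcet winner.

Yes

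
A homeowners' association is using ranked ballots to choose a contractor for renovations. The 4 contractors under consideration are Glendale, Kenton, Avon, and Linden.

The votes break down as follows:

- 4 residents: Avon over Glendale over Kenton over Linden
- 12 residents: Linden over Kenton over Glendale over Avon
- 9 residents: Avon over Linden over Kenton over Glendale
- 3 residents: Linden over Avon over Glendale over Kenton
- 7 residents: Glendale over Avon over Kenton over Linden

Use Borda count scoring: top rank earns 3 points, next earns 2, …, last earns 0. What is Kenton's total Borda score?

44

Borda scores:
  Glendale: 4·2 + 12·1 + 9·0 + 3·1 + 7·3 = 44
  Kenton: 4·1 + 12·2 + 9·1 + 3·0 + 7·1 = 44
  Avon: 4·3 + 12·0 + 9·3 + 3·2 + 7·2 = 59
  Linden: 4·0 + 12·3 + 9·2 + 3·3 + 7·0 = 63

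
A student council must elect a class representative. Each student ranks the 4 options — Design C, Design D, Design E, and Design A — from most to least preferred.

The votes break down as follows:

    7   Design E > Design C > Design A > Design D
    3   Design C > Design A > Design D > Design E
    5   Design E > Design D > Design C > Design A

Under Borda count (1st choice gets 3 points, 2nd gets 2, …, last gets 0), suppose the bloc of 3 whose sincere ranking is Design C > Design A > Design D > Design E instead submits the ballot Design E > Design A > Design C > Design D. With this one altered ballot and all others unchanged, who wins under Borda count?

Design E

Borda totals with the altered ballot: Design C 22, Design D 10, Design E 45, Design A 13.
The winner is unchanged: still Design E.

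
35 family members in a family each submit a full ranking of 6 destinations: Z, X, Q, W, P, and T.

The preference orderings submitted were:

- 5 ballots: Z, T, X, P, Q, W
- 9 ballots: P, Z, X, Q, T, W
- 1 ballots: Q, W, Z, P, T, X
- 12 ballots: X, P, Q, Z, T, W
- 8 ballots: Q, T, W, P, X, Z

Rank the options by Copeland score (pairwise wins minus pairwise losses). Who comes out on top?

P

Pairwise results:
  Z vs X: X wins 20–15.
  Z vs Q: Q wins 21–14.
  Z vs W: Z wins 26–9.
  Z vs P: P wins 29–6.
  Z vs T: Z wins 27–8.
  X vs Q: X wins 26–9.
  X vs W: X wins 26–9.
  X vs P: P wins 18–17.
  X vs T: X wins 21–14.
  Q vs W: Q wins 35–0.
  Q vs P: P wins 26–9.
  Q vs T: Q wins 30–5.
  W vs P: P wins 26–9.
  W vs T: T wins 34–1.
  P vs T: P wins 22–13.
Copeland scores (wins − losses):
  Z: 2 − 3 = -1
  X: 4 − 1 = 3
  Q: 3 − 2 = 1
  W: 0 − 5 = -5
  P: 5 − 0 = 5
  T: 1 − 4 = -3
P has the best Copeland score.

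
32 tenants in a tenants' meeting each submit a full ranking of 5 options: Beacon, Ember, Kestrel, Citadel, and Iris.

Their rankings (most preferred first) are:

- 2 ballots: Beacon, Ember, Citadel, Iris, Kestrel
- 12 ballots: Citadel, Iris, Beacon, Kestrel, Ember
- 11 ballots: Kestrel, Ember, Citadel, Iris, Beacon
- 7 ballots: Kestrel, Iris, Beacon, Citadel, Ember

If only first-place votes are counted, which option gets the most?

Kestrel

First-place vote totals:
  Beacon: 2
  Ember: 0
  Kestrel: 18
  Citadel: 12
  Iris: 0
Kestrel has the most first-place votes.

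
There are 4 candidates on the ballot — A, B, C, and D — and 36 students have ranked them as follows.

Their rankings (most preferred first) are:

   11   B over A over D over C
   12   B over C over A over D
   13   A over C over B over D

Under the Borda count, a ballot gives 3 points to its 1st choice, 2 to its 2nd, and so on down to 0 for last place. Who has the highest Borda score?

B

Borda scores:
  A: 11·2 + 12·1 + 13·3 = 73
  B: 11·3 + 12·3 + 13·1 = 82
  C: 11·0 + 12·2 + 13·2 = 50
  D: 11·1 + 12·0 + 13·0 = 11
B has the highest total.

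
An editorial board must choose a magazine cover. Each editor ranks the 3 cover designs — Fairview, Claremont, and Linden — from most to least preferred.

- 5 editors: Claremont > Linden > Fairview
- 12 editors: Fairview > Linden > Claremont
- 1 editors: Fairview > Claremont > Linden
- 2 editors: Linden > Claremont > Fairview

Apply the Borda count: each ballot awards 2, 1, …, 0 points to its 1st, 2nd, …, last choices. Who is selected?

Borda scores:
  Fairview: 5·0 + 12·2 + 2 + 2·0 = 26
  Claremont: 5·2 + 12·0 + 1 + 2·1 = 13
  Linden: 5·1 + 12·1 + 0 + 2·2 = 21
Fairview has the highest total.

Fairview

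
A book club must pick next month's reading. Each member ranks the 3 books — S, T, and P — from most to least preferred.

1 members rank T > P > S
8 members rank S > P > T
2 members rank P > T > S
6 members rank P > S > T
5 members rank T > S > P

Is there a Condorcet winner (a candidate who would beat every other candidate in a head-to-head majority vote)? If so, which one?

Head-to-head results (22 voters total):
S vs T: S wins 14–8.
S vs P: S wins 13–9.
T vs P: P wins 16–6.
S beats each rival — T (14–8), P (13–9) — so S is the Condorcet winner.

S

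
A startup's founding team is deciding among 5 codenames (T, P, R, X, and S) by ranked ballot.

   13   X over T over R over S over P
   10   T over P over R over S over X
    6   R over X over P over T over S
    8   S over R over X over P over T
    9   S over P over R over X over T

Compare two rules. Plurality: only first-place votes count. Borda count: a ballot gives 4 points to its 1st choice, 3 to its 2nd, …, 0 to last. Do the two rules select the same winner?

Plurality first-place counts: T 10, P 0, R 6, X 13, S 17 → S.
Borda totals: T 85, P 77, R 112, X 95, S 91 → R.
The two rules disagree: plurality picks S, Borda picks R.

No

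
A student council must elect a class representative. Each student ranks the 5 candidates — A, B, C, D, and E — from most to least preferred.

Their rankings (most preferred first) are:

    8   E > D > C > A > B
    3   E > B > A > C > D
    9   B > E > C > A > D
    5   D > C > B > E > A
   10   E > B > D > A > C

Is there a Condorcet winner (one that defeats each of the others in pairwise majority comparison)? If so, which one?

Head-to-head results (35 voters total):
A vs B: B wins 27–8.
A vs C: C wins 22–13.
A vs D: D wins 23–12.
A vs E: E wins 35–0.
B vs C: B wins 22–13.
B vs D: B wins 22–13.
B vs E: E wins 21–14.
C vs D: D wins 23–12.
C vs E: E wins 30–5.
D vs E: E wins 30–5.
E beats each rival — A (35–0), B (21–14), C (30–5), D (30–5) — so E is the Condorcet winner.

E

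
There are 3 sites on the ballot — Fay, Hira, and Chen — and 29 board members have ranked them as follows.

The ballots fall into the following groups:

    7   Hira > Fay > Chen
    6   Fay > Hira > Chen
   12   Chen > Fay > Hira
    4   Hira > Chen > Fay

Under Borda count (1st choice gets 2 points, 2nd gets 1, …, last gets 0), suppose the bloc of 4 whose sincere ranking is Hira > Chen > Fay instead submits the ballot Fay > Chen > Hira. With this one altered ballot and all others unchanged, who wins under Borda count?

Fay

Borda totals with the altered ballot: Fay 39, Hira 20, Chen 28.
The winner is unchanged: still Fay.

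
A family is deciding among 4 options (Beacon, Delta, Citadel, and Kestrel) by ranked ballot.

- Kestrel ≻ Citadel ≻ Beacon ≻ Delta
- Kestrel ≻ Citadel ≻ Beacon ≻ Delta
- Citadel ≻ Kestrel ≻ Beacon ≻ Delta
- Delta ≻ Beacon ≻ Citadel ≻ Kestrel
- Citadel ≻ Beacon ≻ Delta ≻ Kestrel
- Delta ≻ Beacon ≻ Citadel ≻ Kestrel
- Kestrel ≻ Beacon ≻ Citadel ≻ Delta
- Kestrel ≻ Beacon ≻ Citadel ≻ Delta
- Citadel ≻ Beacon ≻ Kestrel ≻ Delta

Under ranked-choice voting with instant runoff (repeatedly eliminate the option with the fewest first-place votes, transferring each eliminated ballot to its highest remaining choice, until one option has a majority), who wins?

Round 1: Kestrel 4, Citadel 3, Delta 2, Beacon 0. Beacon has the fewest and is eliminated.
Round 2: Kestrel 4, Citadel 3, Delta 2. Delta has the fewest and is eliminated.
Round 3: Citadel 5, Kestrel 4. Citadel has a majority.

Citadel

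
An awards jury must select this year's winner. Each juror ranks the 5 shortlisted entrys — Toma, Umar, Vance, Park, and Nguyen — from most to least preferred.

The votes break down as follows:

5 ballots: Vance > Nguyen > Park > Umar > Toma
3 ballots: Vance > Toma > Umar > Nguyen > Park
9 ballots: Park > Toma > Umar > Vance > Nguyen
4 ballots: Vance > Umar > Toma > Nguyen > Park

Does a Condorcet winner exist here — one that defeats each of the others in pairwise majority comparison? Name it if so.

Vance

Head-to-head results (21 voters total):
Toma vs Umar: Toma wins 12–9.
Toma vs Vance: Vance wins 12–9.
Toma vs Park: Park wins 14–7.
Toma vs Nguyen: Toma wins 16–5.
Umar vs Vance: Vance wins 12–9.
Umar vs Park: Park wins 14–7.
Umar vs Nguyen: Umar wins 16–5.
Vance vs Park: Vance wins 12–9.
Vance vs Nguyen: Vance wins 21–0.
Park vs Nguyen: Nguyen wins 12–9.
Vance beats each rival — Toma (12–9), Umar (12–9), Park (12–9), Nguyen (21–0) — so Vance is the Condorcet winner.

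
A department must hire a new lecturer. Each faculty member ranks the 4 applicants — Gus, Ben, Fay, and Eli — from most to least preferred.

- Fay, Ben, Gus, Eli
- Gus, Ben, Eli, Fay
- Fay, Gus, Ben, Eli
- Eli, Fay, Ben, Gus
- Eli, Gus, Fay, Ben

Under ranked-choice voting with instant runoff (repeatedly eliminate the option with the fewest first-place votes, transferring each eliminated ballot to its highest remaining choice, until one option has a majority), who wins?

Eli

Round 1: Fay 2, Eli 2, Gus 1, Ben 0. Ben has the fewest and is eliminated.
Round 2: Fay 2, Eli 2, Gus 1. Gus has the fewest and is eliminated.
Round 3: Eli 3, Fay 2. Eli has a majority.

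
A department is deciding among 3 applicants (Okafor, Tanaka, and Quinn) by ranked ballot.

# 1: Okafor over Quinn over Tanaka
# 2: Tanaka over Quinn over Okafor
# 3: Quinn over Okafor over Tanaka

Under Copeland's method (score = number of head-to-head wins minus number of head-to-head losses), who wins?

Quinn

Pairwise results:
  Okafor vs Tanaka: Okafor wins 2–1.
  Okafor vs Quinn: Quinn wins 2–1.
  Tanaka vs Quinn: Quinn wins 2–1.
Copeland scores (wins − losses):
  Okafor: 1 − 1 = 0
  Tanaka: 0 − 2 = -2
  Quinn: 2 − 0 = 2
Quinn has the best Copeland score.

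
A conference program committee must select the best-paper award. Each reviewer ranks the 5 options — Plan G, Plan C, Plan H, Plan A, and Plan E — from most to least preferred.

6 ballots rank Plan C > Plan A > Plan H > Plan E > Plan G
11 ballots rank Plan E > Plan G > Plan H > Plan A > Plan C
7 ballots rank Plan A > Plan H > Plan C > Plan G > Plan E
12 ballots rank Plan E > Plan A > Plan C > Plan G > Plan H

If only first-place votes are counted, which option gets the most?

Plan E

First-place vote totals:
  Plan G: 0
  Plan C: 6
  Plan H: 0
  Plan A: 7
  Plan E: 23
Plan E has the most first-place votes.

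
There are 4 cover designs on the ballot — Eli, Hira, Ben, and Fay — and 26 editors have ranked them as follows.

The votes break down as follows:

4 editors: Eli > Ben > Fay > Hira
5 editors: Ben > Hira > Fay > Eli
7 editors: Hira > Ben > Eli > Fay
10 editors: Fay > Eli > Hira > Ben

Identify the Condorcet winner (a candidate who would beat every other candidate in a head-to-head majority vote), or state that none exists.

No Condorcet winner

Head-to-head results (26 voters total):
Eli vs Hira: Eli wins 14–12.
Eli vs Ben: Eli wins 14–12.
Eli vs Fay: Fay wins 15–11.
Hira vs Ben: Hira wins 17–9.
Hira vs Fay: Fay wins 14–12.
Ben vs Fay: Ben wins 16–10.
No candidate beats all others: Eli beats Ben beats Fay beats Eli, a majority cycle.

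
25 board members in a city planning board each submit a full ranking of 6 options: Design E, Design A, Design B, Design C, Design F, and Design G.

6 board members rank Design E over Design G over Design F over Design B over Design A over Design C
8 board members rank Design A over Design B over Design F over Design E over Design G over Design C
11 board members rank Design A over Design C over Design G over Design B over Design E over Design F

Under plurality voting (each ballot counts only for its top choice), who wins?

First-place vote totals:
  Design E: 6
  Design A: 19
  Design B: 0
  Design C: 0
  Design F: 0
  Design G: 0
Design A has the most first-place votes.

Design A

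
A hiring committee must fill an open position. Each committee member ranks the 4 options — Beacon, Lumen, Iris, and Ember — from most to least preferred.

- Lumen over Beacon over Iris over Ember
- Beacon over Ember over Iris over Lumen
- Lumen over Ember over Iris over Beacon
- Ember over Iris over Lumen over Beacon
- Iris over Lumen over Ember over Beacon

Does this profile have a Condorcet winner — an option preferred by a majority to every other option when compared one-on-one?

Head-to-head results (5 voters total):
Beacon vs Lumen: Lumen wins 4–1.
Beacon vs Iris: Iris wins 3–2.
Beacon vs Ember: Ember wins 3–2.
Lumen vs Iris: Iris wins 3–2.
Lumen vs Ember: Lumen wins 3–2.
Iris vs Ember: Ember wins 3–2.
No candidate beats all others: Lumen beats Ember beats Iris beats Lumen, a majority cycle.

No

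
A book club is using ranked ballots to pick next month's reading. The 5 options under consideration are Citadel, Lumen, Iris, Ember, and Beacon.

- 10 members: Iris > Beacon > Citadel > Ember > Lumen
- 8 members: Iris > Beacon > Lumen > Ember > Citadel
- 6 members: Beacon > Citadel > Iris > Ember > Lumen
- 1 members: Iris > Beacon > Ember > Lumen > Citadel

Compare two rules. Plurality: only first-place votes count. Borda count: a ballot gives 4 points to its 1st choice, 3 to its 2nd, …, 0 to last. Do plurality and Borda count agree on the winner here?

Yes

Plurality first-place counts: Citadel 0, Lumen 0, Iris 19, Ember 0, Beacon 6 → Iris.
Borda totals: Citadel 38, Lumen 17, Iris 88, Ember 26, Beacon 81 → Iris.
The two rules agree on Iris.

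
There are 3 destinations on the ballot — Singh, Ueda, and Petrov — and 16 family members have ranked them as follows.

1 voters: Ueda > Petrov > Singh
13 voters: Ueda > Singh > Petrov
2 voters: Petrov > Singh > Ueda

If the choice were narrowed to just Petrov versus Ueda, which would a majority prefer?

Ueda

Ballots ranking Petrov above Ueda: 2.
Ballots ranking Ueda above Petrov: 1+13 = 14.
Ueda wins the head-to-head, 14–2.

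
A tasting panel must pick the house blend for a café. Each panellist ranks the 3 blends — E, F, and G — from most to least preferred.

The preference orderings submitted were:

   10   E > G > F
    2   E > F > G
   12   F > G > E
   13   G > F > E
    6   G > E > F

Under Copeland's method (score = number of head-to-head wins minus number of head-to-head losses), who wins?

G

Pairwise results:
  E vs F: F wins 25–18.
  E vs G: G wins 31–12.
  F vs G: G wins 29–14.
Copeland scores (wins − losses):
  E: 0 − 2 = -2
  F: 1 − 1 = 0
  G: 2 − 0 = 2
G has the best Copeland score.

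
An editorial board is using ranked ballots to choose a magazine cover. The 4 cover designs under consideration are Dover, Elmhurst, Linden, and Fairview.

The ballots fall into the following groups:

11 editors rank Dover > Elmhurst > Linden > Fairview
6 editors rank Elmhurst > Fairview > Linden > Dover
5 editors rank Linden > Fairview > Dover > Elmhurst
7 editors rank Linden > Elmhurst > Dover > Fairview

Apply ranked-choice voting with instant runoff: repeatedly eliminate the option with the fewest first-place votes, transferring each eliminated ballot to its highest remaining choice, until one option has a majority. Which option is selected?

Linden

Round 1: Linden 12, Dover 11, Elmhurst 6, Fairview 0. Fairview has the fewest and is eliminated.
Round 2: Linden 12, Dover 11, Elmhurst 6. Elmhurst has the fewest and is eliminated.
Round 3: Linden 18, Dover 11. Linden has a majority.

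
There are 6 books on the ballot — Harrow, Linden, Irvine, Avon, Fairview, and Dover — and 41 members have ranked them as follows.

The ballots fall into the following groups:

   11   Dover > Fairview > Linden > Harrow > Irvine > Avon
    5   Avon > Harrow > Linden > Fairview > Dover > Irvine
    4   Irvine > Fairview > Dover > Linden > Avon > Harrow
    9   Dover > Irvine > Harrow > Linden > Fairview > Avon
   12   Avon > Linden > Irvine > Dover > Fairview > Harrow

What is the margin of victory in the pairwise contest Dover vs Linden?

Ballots ranking Dover above Linden: 11+4+9 = 24.
Ballots ranking Linden above Dover: 5+12 = 17.
Dover wins 24–17, a margin of 7.

7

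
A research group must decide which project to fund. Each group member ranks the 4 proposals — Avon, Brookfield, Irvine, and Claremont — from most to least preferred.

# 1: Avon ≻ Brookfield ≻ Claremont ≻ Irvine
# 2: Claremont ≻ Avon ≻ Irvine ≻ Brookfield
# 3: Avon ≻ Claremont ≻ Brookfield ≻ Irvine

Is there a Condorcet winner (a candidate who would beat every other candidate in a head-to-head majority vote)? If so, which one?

Avon

Head-to-head results (3 voters total):
Avon vs Brookfield: Avon wins 3–0.
Avon vs Irvine: Avon wins 3–0.
Avon vs Claremont: Avon wins 2–1.
Brookfield vs Irvine: Brookfield wins 2–1.
Brookfield vs Claremont: Claremont wins 2–1.
Irvine vs Claremont: Claremont wins 3–0.
Avon beats each rival — Brookfield (3–0), Irvine (3–0), Claremont (2–1) — so Avon is the Condorcet winner.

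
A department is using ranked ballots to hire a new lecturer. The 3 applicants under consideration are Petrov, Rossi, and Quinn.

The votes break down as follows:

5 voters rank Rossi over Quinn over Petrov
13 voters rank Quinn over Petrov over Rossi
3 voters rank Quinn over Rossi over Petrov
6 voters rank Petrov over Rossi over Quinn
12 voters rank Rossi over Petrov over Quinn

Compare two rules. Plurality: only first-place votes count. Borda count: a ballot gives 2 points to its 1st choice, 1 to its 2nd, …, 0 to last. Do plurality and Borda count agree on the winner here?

Plurality first-place counts: Petrov 6, Rossi 17, Quinn 16 → Rossi.
Borda totals: Petrov 37, Rossi 43, Quinn 37 → Rossi.
The two rules agree on Rossi.

Yes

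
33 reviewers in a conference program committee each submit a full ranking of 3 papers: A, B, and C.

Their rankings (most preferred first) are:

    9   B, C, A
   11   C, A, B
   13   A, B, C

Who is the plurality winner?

First-place vote totals:
  A: 13
  B: 9
  C: 11
A has the most first-place votes.

A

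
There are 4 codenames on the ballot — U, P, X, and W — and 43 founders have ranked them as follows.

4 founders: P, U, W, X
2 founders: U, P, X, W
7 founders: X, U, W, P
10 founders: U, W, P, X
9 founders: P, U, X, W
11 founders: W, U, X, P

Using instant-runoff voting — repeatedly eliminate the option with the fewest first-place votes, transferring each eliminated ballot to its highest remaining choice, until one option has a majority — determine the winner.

Round 1: P 13, U 12, W 11, X 7. X has the fewest and is eliminated.
Round 2: U 19, P 13, W 11. W has the fewest and is eliminated.
Round 3: U 30, P 13. U has a majority.

U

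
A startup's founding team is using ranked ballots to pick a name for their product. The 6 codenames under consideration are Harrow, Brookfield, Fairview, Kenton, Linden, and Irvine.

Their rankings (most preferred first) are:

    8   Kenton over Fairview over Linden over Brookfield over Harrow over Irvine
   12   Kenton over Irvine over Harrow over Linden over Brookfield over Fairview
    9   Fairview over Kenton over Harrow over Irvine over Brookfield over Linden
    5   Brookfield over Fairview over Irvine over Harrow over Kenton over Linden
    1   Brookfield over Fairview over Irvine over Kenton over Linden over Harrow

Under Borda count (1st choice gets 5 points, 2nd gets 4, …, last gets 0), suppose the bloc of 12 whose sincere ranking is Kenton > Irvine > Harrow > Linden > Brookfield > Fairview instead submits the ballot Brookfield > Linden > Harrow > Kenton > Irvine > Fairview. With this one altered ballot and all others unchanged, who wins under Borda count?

Brookfield

Borda totals with the altered ballot: Harrow 81, Brookfield 115, Fairview 101, Kenton 107, Linden 73, Irvine 48.
The switch changes the winner from Kenton to Brookfield.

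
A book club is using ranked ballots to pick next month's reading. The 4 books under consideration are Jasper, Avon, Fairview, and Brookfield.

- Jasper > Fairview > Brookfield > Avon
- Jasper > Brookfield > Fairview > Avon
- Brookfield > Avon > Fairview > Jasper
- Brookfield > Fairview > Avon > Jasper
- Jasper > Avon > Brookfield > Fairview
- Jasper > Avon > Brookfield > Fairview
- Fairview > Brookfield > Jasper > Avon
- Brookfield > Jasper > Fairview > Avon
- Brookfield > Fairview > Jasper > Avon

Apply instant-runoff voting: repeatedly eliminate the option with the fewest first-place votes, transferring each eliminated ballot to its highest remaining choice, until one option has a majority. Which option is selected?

Brookfield

Round 1: Jasper 4, Brookfield 4, Fairview 1, Avon 0. Avon has the fewest and is eliminated.
Round 2: Jasper 4, Brookfield 4, Fairview 1. Fairview has the fewest and is eliminated.
Round 3: Brookfield 5, Jasper 4. Brookfield has a majority.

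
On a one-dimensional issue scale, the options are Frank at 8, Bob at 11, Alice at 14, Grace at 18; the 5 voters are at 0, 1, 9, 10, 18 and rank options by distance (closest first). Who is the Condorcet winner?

With single-peaked preferences on a line, the Condorcet winner is the candidate closest to the median voter.
The median voter (position 9) is closest to Frank at 8.
Check: Frank vs Bob — voters closer to Frank: 3 of 5.

Frank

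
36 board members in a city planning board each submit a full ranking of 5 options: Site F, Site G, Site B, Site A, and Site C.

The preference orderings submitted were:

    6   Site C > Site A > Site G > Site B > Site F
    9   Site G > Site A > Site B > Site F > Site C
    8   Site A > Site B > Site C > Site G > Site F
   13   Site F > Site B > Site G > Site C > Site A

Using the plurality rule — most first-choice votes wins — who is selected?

Site F

First-place vote totals:
  Site F: 13
  Site G: 9
  Site B: 0
  Site A: 8
  Site C: 6
Site F has the most first-place votes.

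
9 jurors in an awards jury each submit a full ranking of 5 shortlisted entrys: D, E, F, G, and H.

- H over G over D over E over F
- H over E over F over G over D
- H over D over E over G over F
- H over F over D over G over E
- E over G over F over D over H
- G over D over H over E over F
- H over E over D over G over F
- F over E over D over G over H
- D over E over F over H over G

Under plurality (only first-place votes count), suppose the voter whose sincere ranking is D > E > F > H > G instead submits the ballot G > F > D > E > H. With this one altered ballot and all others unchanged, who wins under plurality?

H

First-place totals with the altered ballot: D 0, E 1, F 1, G 2, H 5.
The winner is unchanged: still H.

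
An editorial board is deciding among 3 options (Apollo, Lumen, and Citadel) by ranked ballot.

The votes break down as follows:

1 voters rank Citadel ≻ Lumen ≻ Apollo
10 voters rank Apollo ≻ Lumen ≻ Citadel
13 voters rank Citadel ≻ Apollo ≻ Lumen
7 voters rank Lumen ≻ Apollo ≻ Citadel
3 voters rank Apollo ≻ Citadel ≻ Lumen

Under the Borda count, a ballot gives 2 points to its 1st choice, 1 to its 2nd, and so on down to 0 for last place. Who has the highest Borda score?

Apollo

Borda scores:
  Apollo: 0 + 10·2 + 13·1 + 7·1 + 3·2 = 46
  Lumen: 1 + 10·1 + 13·0 + 7·2 + 3·0 = 25
  Citadel: 2 + 10·0 + 13·2 + 7·0 + 3·1 = 31
Apollo has the highest total.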